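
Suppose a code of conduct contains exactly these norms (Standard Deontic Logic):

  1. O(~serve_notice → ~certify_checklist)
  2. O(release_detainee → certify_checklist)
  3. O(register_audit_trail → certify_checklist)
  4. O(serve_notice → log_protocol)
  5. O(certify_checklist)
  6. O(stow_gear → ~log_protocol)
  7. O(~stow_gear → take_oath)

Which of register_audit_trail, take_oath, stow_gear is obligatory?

From premise 5 we have O(certify_checklist).
The contrapositive of premise 1 (O(~serve_notice → ~certify_checklist)) is O(certify_checklist → serve_notice), and O(certify_checklist) is already established, so O(serve_notice).
Applying K to premise 4 (O(serve_notice → log_protocol)) and O(serve_notice) yields O(log_protocol).
The contrapositive of premise 6 (O(stow_gear → ~log_protocol)) is O(log_protocol → ~stow_gear), and O(log_protocol) is already established, so O(~stow_gear).
Premise 7 is O(~stow_gear → take_oath); since O(~stow_gear), deontic closure gives O(take_oath).
So O(take_oath) holds — take_oath is obligatory. None of the other listed options is made obligatory by any chain of premises.

take_oath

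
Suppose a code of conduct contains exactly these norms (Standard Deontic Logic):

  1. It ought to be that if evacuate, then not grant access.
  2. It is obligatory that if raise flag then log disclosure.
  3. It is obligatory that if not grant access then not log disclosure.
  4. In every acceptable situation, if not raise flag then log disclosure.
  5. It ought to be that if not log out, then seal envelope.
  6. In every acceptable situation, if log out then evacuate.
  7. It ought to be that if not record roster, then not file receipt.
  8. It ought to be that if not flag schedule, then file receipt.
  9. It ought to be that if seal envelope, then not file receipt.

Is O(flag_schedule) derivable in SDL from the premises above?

Yes

Premises 4 and 2 cover both cases: O(¬raise_flag → log_disclosure) and O(raise_flag → log_disclosure). Since ¬raise_flag ∨ raise_flag is a tautology, O(log_disclosure) follows.
Premise 3, O(¬grant_access → ¬log_disclosure), contraposes to O(log_disclosure → grant_access); with O(log_disclosure) we get O(grant_access).
Premise 1 is O(evacuate → ¬grant_access); contrapositively O(grant_access → ¬evacuate). Since O(grant_access) holds, K gives O(¬evacuate).
Premise 6, O(log_out → evacuate), contraposes to O(¬evacuate → ¬log_out); with O(¬evacuate) we get O(¬log_out).
Applying K to premise 5 (O(¬log_out → seal_envelope)) and O(¬log_out) yields O(seal_envelope).
With premise 9, O(seal_envelope → ¬file_receipt), the K-axiom yields O(¬file_receipt).
Premise 8, O(¬flag_schedule → file_receipt), contraposes to O(¬file_receipt → flag_schedule); with O(¬file_receipt) we get O(flag_schedule).
Premise 7 does not contribute to this derivation.
So O(flag_schedule) follows.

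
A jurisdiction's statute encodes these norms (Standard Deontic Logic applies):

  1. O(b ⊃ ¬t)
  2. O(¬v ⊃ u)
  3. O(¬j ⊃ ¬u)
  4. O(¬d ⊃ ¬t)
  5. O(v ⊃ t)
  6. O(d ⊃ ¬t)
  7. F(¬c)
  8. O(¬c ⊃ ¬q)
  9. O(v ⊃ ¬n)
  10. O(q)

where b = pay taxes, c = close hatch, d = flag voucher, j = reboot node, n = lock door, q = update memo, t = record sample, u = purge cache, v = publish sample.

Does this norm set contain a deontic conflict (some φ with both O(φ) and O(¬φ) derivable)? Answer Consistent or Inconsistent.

Premise 8 is O(¬c ⊃ ¬q), but O(¬c) is not derivable from the premises, so it does not yield O(¬q).
So O(¬q) is not derivable, and the apparent clash with O(q) does not arise.
A world satisfying every obligation exists (e.g. b=false, c=true, d=false, j=true, n=false, q=true, t=false, u=true, v=false); no atom is both obligatory and forbidden, so the set is consistent.

Consistent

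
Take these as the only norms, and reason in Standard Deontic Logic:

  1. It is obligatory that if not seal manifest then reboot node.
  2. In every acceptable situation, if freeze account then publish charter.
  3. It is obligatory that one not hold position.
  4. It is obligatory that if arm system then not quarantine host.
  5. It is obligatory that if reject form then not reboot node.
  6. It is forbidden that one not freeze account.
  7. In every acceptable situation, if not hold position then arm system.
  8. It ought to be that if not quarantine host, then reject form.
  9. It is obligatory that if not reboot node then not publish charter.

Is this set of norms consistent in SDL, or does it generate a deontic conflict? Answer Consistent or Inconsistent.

F(¬freeze_account) at premise 6 means O(freeze_account).
Premise 2 is O(freeze_account → publish_charter); since O(freeze_account), deontic closure gives O(publish_charter).
Premise 9, O(¬reboot_node → ¬publish_charter), contraposes to O(publish_charter → reboot_node); with O(publish_charter) we get O(reboot_node).
Premise 5 is O(reject_form → ¬reboot_node); contrapositively O(reboot_node → ¬reject_form). Since O(reboot_node) holds, K gives O(¬reject_form).
Premise 8, O(¬quarantine_host → reject_form), contraposes to O(¬reject_form → quarantine_host); with O(¬reject_form) we get O(quarantine_host).
Premise 4 is O(arm_system → ¬quarantine_host); contrapositively O(quarantine_host → ¬arm_system). Since O(quarantine_host) holds, K gives O(¬arm_system).
Premise 7 is O(¬hold_position → arm_system); contrapositively O(¬arm_system → hold_position). Since O(¬arm_system) holds, K gives O(hold_position).
However, premise 3 gives O(¬hold_position).
We now have both O(hold_position) and O(¬hold_position) — hold_position is simultaneously obligatory and forbidden, violating the D-axiom.

Inconsistent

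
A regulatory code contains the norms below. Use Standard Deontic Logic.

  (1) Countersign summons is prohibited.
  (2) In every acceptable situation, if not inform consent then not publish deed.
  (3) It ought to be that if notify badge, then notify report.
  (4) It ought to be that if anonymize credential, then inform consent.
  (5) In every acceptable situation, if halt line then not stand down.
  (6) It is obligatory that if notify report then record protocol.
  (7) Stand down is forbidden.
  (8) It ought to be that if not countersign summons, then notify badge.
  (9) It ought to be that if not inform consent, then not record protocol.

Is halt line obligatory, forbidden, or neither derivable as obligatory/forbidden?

Premise 5 is O(halt_line → ¬stand_down); even if O(¬stand_down) held, inferring O(halt_line) would be affirming the consequent — invalid.
No premise or chain of K-axiom applications forces O(halt_line), and none forces O(¬halt_line). So halt_line is neither obligatory nor forbidden under these norms.

Neither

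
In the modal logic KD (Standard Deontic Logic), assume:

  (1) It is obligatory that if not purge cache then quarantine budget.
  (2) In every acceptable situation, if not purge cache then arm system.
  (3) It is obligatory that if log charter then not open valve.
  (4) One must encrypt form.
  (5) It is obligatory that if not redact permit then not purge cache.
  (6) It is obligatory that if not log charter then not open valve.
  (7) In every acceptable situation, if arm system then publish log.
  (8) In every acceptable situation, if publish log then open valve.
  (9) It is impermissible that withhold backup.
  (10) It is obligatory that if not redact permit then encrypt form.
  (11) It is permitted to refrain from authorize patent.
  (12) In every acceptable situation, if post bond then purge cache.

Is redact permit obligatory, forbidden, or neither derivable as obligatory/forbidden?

Obligatory

By case analysis on log_charter: premise 3 gives O(log_charter → ¬open_valve) and premise 6 gives O(¬log_charter → ¬open_valve), so O(¬open_valve) either way.
The contrapositive of premise 8 (O(publish_log → open_valve)) is O(¬open_valve → ¬publish_log), and O(¬open_valve) is already established, so O(¬publish_log).
Premise 7 is O(arm_system → publish_log); contrapositively O(¬publish_log → ¬arm_system). Since O(¬publish_log) holds, K gives O(¬arm_system).
Premise 2 is O(¬purge_cache → arm_system); contrapositively O(¬arm_system → purge_cache). Since O(¬arm_system) holds, K gives O(purge_cache).
The contrapositive of premise 5 (O(¬redact_permit → ¬purge_cache)) is O(purge_cache → redact_permit), and O(purge_cache) is already established, so O(redact_permit).
Premises 1, 4, 9, 10, 11, 12 do not contribute to this derivation.
Hence redact_permit is obligatory.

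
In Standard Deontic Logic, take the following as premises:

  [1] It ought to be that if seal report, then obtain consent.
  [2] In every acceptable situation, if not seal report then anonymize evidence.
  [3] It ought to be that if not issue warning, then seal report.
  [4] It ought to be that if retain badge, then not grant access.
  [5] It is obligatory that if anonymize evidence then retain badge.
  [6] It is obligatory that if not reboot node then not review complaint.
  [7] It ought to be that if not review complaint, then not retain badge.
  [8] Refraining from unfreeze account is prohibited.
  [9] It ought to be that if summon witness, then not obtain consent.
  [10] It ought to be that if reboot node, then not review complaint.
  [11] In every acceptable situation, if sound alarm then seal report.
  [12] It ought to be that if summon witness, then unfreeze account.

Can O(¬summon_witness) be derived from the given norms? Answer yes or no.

Premises 6 and 10 cover both cases: O(¬reboot_node → ¬review_complaint) and O(reboot_node → ¬review_complaint). Since ¬reboot_node ∨ reboot_node is a tautology, O(¬review_complaint) follows.
Applying K to premise 7 (O(¬review_complaint → ¬retain_badge)) and O(¬review_complaint) yields O(¬retain_badge).
The contrapositive of premise 5 (O(anonymize_evidence → retain_badge)) is O(¬retain_badge → ¬anonymize_evidence), and O(¬retain_badge) is already established, so O(¬anonymize_evidence).
The contrapositive of premise 2 (O(¬seal_report → anonymize_evidence)) is O(¬anonymize_evidence → seal_report), and O(¬anonymize_evidence) is already established, so O(seal_report).
Applying K to premise 1 (O(seal_report → obtain_consent)) and O(seal_report) yields O(obtain_consent).
Premise 9, O(summon_witness → ¬obtain_consent), contraposes to O(obtain_consent → ¬summon_witness); with O(obtain_consent) we get O(¬summon_witness).
Premises 3, 4, 8, 11, 12 do not contribute to this derivation.
So O(¬summon_witness) follows.

Yes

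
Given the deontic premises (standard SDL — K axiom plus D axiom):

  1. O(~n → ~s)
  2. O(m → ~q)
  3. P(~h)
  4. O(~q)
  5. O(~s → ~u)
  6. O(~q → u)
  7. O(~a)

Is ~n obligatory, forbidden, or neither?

Premise 4 gives O(~q).
Premise 6 is O(~q → u); since O(~q), deontic closure gives O(u).
Premise 5, O(~s → ~u), contraposes to O(u → s); with O(u) we get O(s).
Premise 1, O(~n → ~s), contraposes to O(s → n); with O(s) we get O(n).
Premises 2, 3, 7 do not contribute to this derivation.
Thus O(n), which is F(~n): ~n is forbidden.

Forbidden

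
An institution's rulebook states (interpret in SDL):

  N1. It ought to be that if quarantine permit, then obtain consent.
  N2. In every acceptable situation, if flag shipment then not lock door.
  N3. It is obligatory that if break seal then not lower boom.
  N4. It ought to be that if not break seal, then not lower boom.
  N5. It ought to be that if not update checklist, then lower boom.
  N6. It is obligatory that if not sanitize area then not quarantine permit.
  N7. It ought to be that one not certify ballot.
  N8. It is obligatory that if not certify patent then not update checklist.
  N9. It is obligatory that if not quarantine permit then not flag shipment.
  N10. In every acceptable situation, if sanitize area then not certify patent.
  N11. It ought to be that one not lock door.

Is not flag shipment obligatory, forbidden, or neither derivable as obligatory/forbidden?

Obligatory

Premises 3 and 4 are O(break_seal → ¬lower_boom) and O(¬break_seal → ¬lower_boom); every ideal world satisfies break_seal or ¬break_seal, so in either case ¬lower_boom holds — hence O(¬lower_boom).
Premise 5 is O(¬update_checklist → lower_boom); contrapositively O(¬lower_boom → update_checklist). Since O(¬lower_boom) holds, K gives O(update_checklist).
Premise 8, O(¬certify_patent → ¬update_checklist), contraposes to O(update_checklist → certify_patent); with O(update_checklist) we get O(certify_patent).
Premise 10, O(sanitize_area → ¬certify_patent), contraposes to O(certify_patent → ¬sanitize_area); with O(certify_patent) we get O(¬sanitize_area).
Applying K to premise 6 (O(¬sanitize_area → ¬quarantine_permit)) and O(¬sanitize_area) yields O(¬quarantine_permit).
With premise 9, O(¬quarantine_permit → ¬flag_shipment), the K-axiom yields O(¬flag_shipment).
Premises 1, 2, 7, 11 do not contribute to this derivation.
Hence ¬flag_shipment is obligatory.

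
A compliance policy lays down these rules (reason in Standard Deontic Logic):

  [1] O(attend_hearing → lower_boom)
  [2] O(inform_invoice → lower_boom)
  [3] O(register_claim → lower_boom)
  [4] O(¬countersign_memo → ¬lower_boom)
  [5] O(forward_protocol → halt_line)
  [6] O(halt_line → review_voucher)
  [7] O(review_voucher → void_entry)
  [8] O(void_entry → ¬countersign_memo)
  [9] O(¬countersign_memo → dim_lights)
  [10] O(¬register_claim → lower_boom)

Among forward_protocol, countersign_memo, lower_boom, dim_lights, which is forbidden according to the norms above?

forward_protocol

By case analysis on ¬register_claim: premise 10 gives O(¬register_claim → lower_boom) and premise 3 gives O(register_claim → lower_boom), so O(lower_boom) either way.
The contrapositive of premise 4 (O(¬countersign_memo → ¬lower_boom)) is O(lower_boom → countersign_memo), and O(lower_boom) is already established, so O(countersign_memo).
Premise 8 is O(void_entry → ¬countersign_memo); contrapositively O(countersign_memo → ¬void_entry). Since O(countersign_memo) holds, K gives O(¬void_entry).
Premise 7, O(review_voucher → void_entry), contraposes to O(¬void_entry → ¬review_voucher); with O(¬void_entry) we get O(¬review_voucher).
The contrapositive of premise 6 (O(halt_line → review_voucher)) is O(¬review_voucher → ¬halt_line), and O(¬review_voucher) is already established, so O(¬halt_line).
Premise 5, O(forward_protocol → halt_line), contraposes to O(¬halt_line → ¬forward_protocol); with O(¬halt_line) we get O(¬forward_protocol).
So O(¬forward_protocol) holds, i.e. forward_protocol is forbidden. None of the other listed options is forbidden under the premises.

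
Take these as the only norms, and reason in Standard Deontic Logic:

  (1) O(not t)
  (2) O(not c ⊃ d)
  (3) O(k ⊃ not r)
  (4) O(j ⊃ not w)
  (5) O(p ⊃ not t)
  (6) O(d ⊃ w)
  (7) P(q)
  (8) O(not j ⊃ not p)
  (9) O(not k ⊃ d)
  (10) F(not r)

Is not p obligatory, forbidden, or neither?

Obligatory

F(not r) at premise 10 means O(r).
The contrapositive of premise 3 (O(k ⊃ not r)) is O(r ⊃ not k), and O(r) is already established, so O(not k).
With premise 9, O(not k ⊃ d), the K-axiom yields O(d).
Premise 6 is O(d ⊃ w); since O(d), deontic closure gives O(w).
Premise 4 is O(j ⊃ not w); contrapositively O(w ⊃ not j). Since O(w) holds, K gives O(not j).
Applying K to premise 8 (O(not j ⊃ not p)) and O(not j) yields O(not p).
Premises 1, 2, 5, 7 do not contribute to this derivation.
Hence not p is obligatory.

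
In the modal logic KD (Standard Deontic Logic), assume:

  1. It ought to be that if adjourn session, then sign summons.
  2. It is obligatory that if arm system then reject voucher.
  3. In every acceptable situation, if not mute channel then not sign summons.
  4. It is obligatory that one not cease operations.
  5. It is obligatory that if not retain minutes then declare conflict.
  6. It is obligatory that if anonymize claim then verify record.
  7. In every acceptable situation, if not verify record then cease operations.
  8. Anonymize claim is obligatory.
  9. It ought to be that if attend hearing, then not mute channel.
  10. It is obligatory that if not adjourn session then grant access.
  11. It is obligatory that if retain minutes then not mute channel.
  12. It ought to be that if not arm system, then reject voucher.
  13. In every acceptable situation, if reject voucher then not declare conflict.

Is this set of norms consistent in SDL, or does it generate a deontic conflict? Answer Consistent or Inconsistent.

Premise 7 is O(¬verify_record → cease_operations), but O(¬verify_record) is not derivable from the premises, so it does not yield O(cease_operations).
So O(cease_operations) is not derivable, and the apparent clash with O(¬cease_operations) does not arise.
A world satisfying every obligation exists (e.g. adjourn_session=false, anonymize_claim=true, arm_system=false, attend_hearing=false, cease_operations=false, declare_conflict=false, grant_access=true, mute_channel=false, reject_voucher=true, retain_minutes=true, sign_summons=false, verify_record=true); no atom is both obligatory and forbidden, so the set is consistent.

Consistent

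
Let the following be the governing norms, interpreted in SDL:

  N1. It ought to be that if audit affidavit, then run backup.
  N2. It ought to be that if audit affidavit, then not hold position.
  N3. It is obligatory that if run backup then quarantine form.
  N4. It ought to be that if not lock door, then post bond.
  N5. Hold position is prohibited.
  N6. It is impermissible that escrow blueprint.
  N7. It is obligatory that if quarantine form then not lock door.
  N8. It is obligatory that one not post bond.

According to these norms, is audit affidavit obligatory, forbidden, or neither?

Forbidden

Premise 8 gives O(¬post_bond).
The contrapositive of premise 4 (O(¬lock_door → post_bond)) is O(¬post_bond → lock_door), and O(¬post_bond) is already established, so O(lock_door).
Premise 7, O(quarantine_form → ¬lock_door), contraposes to O(lock_door → ¬quarantine_form); with O(lock_door) we get O(¬quarantine_form).
Premise 3 is O(run_backup → quarantine_form); contrapositively O(¬quarantine_form → ¬run_backup). Since O(¬quarantine_form) holds, K gives O(¬run_backup).
Premise 1, O(audit_affidavit → run_backup), contraposes to O(¬run_backup → ¬audit_affidavit); with O(¬run_backup) we get O(¬audit_affidavit).
Premises 2, 5, 6 do not contribute to this derivation.
Thus O(¬audit_affidavit), which is F(audit_affidavit): audit_affidavit is forbidden.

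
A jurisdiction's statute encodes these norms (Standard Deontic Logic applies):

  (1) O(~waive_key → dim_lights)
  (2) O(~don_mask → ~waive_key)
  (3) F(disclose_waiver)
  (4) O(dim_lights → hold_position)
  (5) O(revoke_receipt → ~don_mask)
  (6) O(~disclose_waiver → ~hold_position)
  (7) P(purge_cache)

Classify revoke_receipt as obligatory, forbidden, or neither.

Forbidden

Premise 3 is F(disclose_waiver), i.e. O(~disclose_waiver).
Applying K to premise 6 (O(~disclose_waiver → ~hold_position)) and O(~disclose_waiver) yields O(~hold_position).
Premise 4, O(dim_lights → hold_position), contraposes to O(~hold_position → ~dim_lights); with O(~hold_position) we get O(~dim_lights).
Premise 1, O(~waive_key → dim_lights), contraposes to O(~dim_lights → waive_key); with O(~dim_lights) we get O(waive_key).
Premise 2, O(~don_mask → ~waive_key), contraposes to O(waive_key → don_mask); with O(waive_key) we get O(don_mask).
The contrapositive of premise 5 (O(revoke_receipt → ~don_mask)) is O(don_mask → ~revoke_receipt), and O(don_mask) is already established, so O(~revoke_receipt).
Premise 7 does not contribute to this derivation.
Thus O(~revoke_receipt), which is F(revoke_receipt): revoke_receipt is forbidden.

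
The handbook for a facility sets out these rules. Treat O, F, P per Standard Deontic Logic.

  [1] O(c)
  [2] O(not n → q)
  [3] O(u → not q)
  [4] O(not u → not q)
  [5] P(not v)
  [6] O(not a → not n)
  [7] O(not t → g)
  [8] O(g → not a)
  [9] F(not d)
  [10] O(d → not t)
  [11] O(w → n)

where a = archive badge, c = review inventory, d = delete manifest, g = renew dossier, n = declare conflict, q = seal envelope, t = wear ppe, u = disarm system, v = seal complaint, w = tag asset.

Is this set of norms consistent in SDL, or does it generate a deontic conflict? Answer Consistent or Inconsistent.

Inconsistent

Premises 4 and 3 are O(not u → not q) and O(u → not q); every ideal world satisfies not u or u, so in either case not q holds — hence O(not q).
The contrapositive of premise 2 (O(not n → q)) is O(not q → n), and O(not q) is already established, so O(n).
Premise 6 is O(not a → not n); contrapositively O(n → a). Since O(n) holds, K gives O(a).
The contrapositive of premise 8 (O(g → not a)) is O(a → not g), and O(a) is already established, so O(not g).
Premise 7, O(not t → g), contraposes to O(not g → t); with O(not g) we get O(t).
Premise 10, O(d → not t), contraposes to O(t → not d); with O(t) we get O(not d).
However, F(not d) at premise 9 amounts to O(d).
We now have both O(not d) and O(d) — d is simultaneously obligatory and forbidden, violating the D-axiom.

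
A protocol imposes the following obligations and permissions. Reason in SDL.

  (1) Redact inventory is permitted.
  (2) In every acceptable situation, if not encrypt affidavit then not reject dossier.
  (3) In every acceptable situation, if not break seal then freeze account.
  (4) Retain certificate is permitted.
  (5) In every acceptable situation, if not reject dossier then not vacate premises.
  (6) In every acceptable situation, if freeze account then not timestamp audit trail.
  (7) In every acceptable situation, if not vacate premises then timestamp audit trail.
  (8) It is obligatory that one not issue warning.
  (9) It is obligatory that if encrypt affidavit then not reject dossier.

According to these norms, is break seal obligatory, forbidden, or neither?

Obligatory

Premises 9 and 2 cover both cases: O(encrypt_affidavit → ¬reject_dossier) and O(¬encrypt_affidavit → ¬reject_dossier). Since encrypt_affidavit ∨ ¬encrypt_affidavit is a tautology, O(¬reject_dossier) follows.
Premise 5 is O(¬reject_dossier → ¬vacate_premises); since O(¬reject_dossier), deontic closure gives O(¬vacate_premises).
Premise 7 is O(¬vacate_premises → timestamp_audit_trail); since O(¬vacate_premises), deontic closure gives O(timestamp_audit_trail).
Premise 6 is O(freeze_account → ¬timestamp_audit_trail); contrapositively O(timestamp_audit_trail → ¬freeze_account). Since O(timestamp_audit_trail) holds, K gives O(¬freeze_account).
Premise 3, O(¬break_seal → freeze_account), contraposes to O(¬freeze_account → break_seal); with O(¬freeze_account) we get O(break_seal).
Premises 1, 4, 8 do not contribute to this derivation.
Hence break_seal is obligatory.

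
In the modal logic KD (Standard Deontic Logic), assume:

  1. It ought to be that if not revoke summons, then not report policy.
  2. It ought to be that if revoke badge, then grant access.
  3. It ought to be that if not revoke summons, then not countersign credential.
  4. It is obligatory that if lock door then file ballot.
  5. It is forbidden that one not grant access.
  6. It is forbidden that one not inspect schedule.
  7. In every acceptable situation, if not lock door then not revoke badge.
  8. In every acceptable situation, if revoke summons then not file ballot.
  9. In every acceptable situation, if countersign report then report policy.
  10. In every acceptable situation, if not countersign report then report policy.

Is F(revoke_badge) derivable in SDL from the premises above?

Premises 10 and 9 cover both cases: O(¬countersign_report → report_policy) and O(countersign_report → report_policy). Since ¬countersign_report ∨ countersign_report is a tautology, O(report_policy) follows.
Premise 1 is O(¬revoke_summons → ¬report_policy); contrapositively O(report_policy → revoke_summons). Since O(report_policy) holds, K gives O(revoke_summons).
Applying K to premise 8 (O(revoke_summons → ¬file_ballot)) and O(revoke_summons) yields O(¬file_ballot).
Premise 4, O(lock_door → file_ballot), contraposes to O(¬file_ballot → ¬lock_door); with O(¬file_ballot) we get O(¬lock_door).
With premise 7, O(¬lock_door → ¬revoke_badge), the K-axiom yields O(¬revoke_badge).
Premises 2, 3, 5, 6 do not contribute to this derivation.
So O(¬revoke_badge) holds, i.e. F(revoke_badge). The claim follows.

Yes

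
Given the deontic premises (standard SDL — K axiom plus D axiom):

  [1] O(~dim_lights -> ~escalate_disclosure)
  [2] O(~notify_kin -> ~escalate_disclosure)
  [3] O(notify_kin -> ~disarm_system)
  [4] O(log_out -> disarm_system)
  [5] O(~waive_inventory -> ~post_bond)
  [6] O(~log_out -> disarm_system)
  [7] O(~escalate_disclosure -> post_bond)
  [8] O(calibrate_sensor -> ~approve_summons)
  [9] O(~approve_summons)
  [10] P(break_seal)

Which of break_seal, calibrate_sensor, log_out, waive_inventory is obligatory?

waive_inventory

Premises 4 and 6 are O(log_out -> disarm_system) and O(~log_out -> disarm_system); every ideal world satisfies log_out or ~log_out, so in either case disarm_system holds — hence O(disarm_system).
Premise 3 is O(notify_kin -> ~disarm_system); contrapositively O(disarm_system -> ~notify_kin). Since O(disarm_system) holds, K gives O(~notify_kin).
From O(~notify_kin) and premise 2, O(~notify_kin -> ~escalate_disclosure), we obtain O(~escalate_disclosure).
With premise 7, O(~escalate_disclosure -> post_bond), the K-axiom yields O(post_bond).
Premise 5 is O(~waive_inventory -> ~post_bond); contrapositively O(post_bond -> waive_inventory). Since O(post_bond) holds, K gives O(waive_inventory).
So O(waive_inventory) holds — waive_inventory is obligatory. None of the other listed options is made obligatory by any chain of premises.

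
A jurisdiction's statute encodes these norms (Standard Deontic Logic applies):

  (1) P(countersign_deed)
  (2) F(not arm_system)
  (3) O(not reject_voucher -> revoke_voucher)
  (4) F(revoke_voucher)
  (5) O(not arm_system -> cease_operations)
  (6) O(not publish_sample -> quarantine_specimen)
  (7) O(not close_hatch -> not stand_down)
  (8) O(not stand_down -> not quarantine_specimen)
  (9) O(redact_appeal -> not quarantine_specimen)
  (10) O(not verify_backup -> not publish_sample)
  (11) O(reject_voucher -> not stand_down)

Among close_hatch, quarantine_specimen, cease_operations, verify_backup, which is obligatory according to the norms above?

verify_backup

Premise 4, F(revoke_voucher), is equivalent to O(not revoke_voucher).
The contrapositive of premise 3 (O(not reject_voucher -> revoke_voucher)) is O(not revoke_voucher -> reject_voucher), and O(not revoke_voucher) is already established, so O(reject_voucher).
Applying K to premise 11 (O(reject_voucher -> not stand_down)) and O(reject_voucher) yields O(not stand_down).
Applying K to premise 8 (O(not stand_down -> not quarantine_specimen)) and O(not stand_down) yields O(not quarantine_specimen).
Premise 6 is O(not publish_sample -> quarantine_specimen); contrapositively O(not quarantine_specimen -> publish_sample). Since O(not quarantine_specimen) holds, K gives O(publish_sample).
Premise 10, O(not verify_backup -> not publish_sample), contraposes to O(publish_sample -> verify_backup); with O(publish_sample) we get O(verify_backup).
So O(verify_backup) holds — verify_backup is obligatory. None of the other listed options is made obligatory by any chain of premises.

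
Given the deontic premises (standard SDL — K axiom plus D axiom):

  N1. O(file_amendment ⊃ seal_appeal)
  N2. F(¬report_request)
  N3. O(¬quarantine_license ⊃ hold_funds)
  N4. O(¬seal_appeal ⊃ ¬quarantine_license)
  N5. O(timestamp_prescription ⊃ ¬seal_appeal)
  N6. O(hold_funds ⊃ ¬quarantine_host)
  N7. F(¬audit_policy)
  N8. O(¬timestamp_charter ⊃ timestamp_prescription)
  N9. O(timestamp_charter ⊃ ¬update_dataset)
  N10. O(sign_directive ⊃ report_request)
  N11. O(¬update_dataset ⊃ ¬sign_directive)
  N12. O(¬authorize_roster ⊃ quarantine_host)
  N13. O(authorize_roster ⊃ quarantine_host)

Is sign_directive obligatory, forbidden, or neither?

Forbidden

Premises 13 and 12 cover both cases: O(authorize_roster ⊃ quarantine_host) and O(¬authorize_roster ⊃ quarantine_host). Since authorize_roster ∨ ¬authorize_roster is a tautology, O(quarantine_host) follows.
Premise 6, O(hold_funds ⊃ ¬quarantine_host), contraposes to O(quarantine_host ⊃ ¬hold_funds); with O(quarantine_host) we get O(¬hold_funds).
Premise 3 is O(¬quarantine_license ⊃ hold_funds); contrapositively O(¬hold_funds ⊃ quarantine_license). Since O(¬hold_funds) holds, K gives O(quarantine_license).
Premise 4 is O(¬seal_appeal ⊃ ¬quarantine_license); contrapositively O(quarantine_license ⊃ seal_appeal). Since O(quarantine_license) holds, K gives O(seal_appeal).
Premise 5, O(timestamp_prescription ⊃ ¬seal_appeal), contraposes to O(seal_appeal ⊃ ¬timestamp_prescription); with O(seal_appeal) we get O(¬timestamp_prescription).
The contrapositive of premise 8 (O(¬timestamp_charter ⊃ timestamp_prescription)) is O(¬timestamp_prescription ⊃ timestamp_charter), and O(¬timestamp_prescription) is already established, so O(timestamp_charter).
Applying K to premise 9 (O(timestamp_charter ⊃ ¬update_dataset)) and O(timestamp_charter) yields O(¬update_dataset).
From O(¬update_dataset) and premise 11, O(¬update_dataset ⊃ ¬sign_directive), we obtain O(¬sign_directive).
Premises 1, 2, 7, 10 do not contribute to this derivation.
Thus O(¬sign_directive), which is F(sign_directive): sign_directive is forbidden.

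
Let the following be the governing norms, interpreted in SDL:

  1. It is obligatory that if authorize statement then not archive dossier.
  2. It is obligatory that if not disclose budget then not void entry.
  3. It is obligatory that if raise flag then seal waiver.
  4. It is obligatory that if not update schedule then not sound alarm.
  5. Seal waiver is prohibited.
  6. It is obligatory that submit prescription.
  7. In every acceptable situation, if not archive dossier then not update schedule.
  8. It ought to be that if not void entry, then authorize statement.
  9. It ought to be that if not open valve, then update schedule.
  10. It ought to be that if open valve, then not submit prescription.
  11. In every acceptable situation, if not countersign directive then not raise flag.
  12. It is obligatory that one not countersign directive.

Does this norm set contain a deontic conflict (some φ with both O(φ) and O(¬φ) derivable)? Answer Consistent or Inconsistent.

Consistent

Premise 3 is O(raise_flag → seal_waiver), but O(raise_flag) is not derivable from the premises, so it does not yield O(seal_waiver).
So O(seal_waiver) is not derivable, and the apparent clash with O(¬seal_waiver) does not arise.
A world satisfying every obligation exists (e.g. archive_dossier=true, authorize_statement=false, countersign_directive=false, disclose_budget=true, open_valve=false, raise_flag=false, seal_waiver=false, sound_alarm=false, submit_prescription=true, update_schedule=true, void_entry=true); no atom is both obligatory and forbidden, so the set is consistent.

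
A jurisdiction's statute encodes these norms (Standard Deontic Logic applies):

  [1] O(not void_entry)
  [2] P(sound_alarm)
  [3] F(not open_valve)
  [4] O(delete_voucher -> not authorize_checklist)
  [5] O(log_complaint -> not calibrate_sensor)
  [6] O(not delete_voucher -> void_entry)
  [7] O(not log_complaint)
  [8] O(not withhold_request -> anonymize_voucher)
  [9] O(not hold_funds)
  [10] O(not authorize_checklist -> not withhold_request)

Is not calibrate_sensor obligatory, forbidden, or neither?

Premise 5 is O(log_complaint -> not calibrate_sensor), but O(log_complaint) is not derivable from the premises, so it does not yield O(not calibrate_sensor).
No premise or chain of K-axiom applications forces O(not calibrate_sensor), and none forces O(calibrate_sensor). So not calibrate_sensor is neither obligatory nor forbidden under these norms.

Neither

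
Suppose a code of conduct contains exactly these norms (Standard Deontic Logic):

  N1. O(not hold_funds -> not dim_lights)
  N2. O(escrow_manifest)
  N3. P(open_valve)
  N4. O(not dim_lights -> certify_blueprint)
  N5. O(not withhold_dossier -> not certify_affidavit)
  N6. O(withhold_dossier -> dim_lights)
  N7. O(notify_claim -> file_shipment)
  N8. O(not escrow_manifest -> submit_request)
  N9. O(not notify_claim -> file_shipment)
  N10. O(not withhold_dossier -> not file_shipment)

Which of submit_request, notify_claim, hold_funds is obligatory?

hold_funds

Premises 7 and 9 are O(notify_claim -> file_shipment) and O(not notify_claim -> file_shipment); every ideal world satisfies notify_claim or not notify_claim, so in either case file_shipment holds — hence O(file_shipment).
The contrapositive of premise 10 (O(not withhold_dossier -> not file_shipment)) is O(file_shipment -> withhold_dossier), and O(file_shipment) is already established, so O(withhold_dossier).
Applying K to premise 6 (O(withhold_dossier -> dim_lights)) and O(withhold_dossier) yields O(dim_lights).
The contrapositive of premise 1 (O(not hold_funds -> not dim_lights)) is O(dim_lights -> hold_funds), and O(dim_lights) is already established, so O(hold_funds).
So O(hold_funds) holds — hold_funds is obligatory. None of the other listed options is made obligatory by any chain of premises.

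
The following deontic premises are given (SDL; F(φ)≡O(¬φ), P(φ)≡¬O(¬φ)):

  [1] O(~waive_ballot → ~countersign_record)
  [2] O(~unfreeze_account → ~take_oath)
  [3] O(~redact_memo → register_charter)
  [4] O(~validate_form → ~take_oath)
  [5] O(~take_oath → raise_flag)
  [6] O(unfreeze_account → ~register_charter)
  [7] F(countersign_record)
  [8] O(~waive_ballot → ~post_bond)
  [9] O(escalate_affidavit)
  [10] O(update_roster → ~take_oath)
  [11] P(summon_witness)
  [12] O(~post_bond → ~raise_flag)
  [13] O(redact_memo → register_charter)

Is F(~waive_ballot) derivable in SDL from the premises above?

Yes

Premises 3 and 13 are O(~redact_memo → register_charter) and O(redact_memo → register_charter); every ideal world satisfies ~redact_memo or redact_memo, so in either case register_charter holds — hence O(register_charter).
The contrapositive of premise 6 (O(unfreeze_account → ~register_charter)) is O(register_charter → ~unfreeze_account), and O(register_charter) is already established, so O(~unfreeze_account).
With premise 2, O(~unfreeze_account → ~take_oath), the K-axiom yields O(~take_oath).
With premise 5, O(~take_oath → raise_flag), the K-axiom yields O(raise_flag).
Premise 12 is O(~post_bond → ~raise_flag); contrapositively O(raise_flag → post_bond). Since O(raise_flag) holds, K gives O(post_bond).
Premise 8, O(~waive_ballot → ~post_bond), contraposes to O(post_bond → waive_ballot); with O(post_bond) we get O(waive_ballot).
Premises 1, 4, 7, 9, 10, 11 do not contribute to this derivation.
So O(waive_ballot) holds, i.e. F(~waive_ballot). The claim follows.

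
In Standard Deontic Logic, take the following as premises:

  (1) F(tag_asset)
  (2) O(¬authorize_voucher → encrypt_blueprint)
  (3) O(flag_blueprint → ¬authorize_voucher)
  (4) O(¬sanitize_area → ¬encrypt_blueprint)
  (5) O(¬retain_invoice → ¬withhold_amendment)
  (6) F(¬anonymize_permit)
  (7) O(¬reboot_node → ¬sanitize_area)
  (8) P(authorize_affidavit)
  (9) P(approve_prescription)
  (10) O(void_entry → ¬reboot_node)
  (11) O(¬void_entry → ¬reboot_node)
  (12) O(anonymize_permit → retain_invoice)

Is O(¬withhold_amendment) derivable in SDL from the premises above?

Premise 5 is O(¬retain_invoice → ¬withhold_amendment), but O(¬retain_invoice) is not derivable from the premises, so it does not yield O(¬withhold_amendment).
No other premise forces O(¬withhold_amendment). An ideal world satisfying every premise can still have ¬withhold_amendment false, so O(¬withhold_amendment) is not derivable.

No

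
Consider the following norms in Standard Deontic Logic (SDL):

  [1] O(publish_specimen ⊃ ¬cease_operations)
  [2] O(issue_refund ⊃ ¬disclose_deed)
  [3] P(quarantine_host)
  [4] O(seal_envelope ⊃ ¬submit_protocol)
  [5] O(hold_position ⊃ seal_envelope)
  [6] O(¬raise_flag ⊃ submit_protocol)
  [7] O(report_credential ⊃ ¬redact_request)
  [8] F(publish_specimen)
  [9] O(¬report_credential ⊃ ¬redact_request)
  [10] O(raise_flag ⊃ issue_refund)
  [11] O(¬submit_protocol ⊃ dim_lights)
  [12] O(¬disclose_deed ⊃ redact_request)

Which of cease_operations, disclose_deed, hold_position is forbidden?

Premises 7 and 9 are O(report_credential ⊃ ¬redact_request) and O(¬report_credential ⊃ ¬redact_request); every ideal world satisfies report_credential or ¬report_credential, so in either case ¬redact_request holds — hence O(¬redact_request).
Premise 12 is O(¬disclose_deed ⊃ redact_request); contrapositively O(¬redact_request ⊃ disclose_deed). Since O(¬redact_request) holds, K gives O(disclose_deed).
Premise 2 is O(issue_refund ⊃ ¬disclose_deed); contrapositively O(disclose_deed ⊃ ¬issue_refund). Since O(disclose_deed) holds, K gives O(¬issue_refund).
Premise 10 is O(raise_flag ⊃ issue_refund); contrapositively O(¬issue_refund ⊃ ¬raise_flag). Since O(¬issue_refund) holds, K gives O(¬raise_flag).
With premise 6, O(¬raise_flag ⊃ submit_protocol), the K-axiom yields O(submit_protocol).
The contrapositive of premise 4 (O(seal_envelope ⊃ ¬submit_protocol)) is O(submit_protocol ⊃ ¬seal_envelope), and O(submit_protocol) is already established, so O(¬seal_envelope).
Premise 5, O(hold_position ⊃ seal_envelope), contraposes to O(¬seal_envelope ⊃ ¬hold_position); with O(¬seal_envelope) we get O(¬hold_position).
So O(¬hold_position) holds, i.e. hold_position is forbidden. None of the other listed options is forbidden under the premises.

hold_position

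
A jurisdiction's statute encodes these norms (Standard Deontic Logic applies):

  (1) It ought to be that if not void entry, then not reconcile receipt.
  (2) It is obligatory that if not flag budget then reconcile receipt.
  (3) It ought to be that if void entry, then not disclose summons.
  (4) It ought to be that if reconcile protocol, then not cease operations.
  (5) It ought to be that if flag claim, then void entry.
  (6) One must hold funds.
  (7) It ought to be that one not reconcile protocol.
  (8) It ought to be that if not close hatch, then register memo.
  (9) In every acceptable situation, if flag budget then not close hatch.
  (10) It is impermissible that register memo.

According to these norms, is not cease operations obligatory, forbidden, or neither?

Premise 4 is O(reconcile_protocol → ¬cease_operations), but O(reconcile_protocol) is not derivable from the premises, so it does not yield O(¬cease_operations).
No premise or chain of K-axiom applications forces O(¬cease_operations), and none forces O(cease_operations). So ¬cease_operations is neither obligatory nor forbidden under these norms.

Neither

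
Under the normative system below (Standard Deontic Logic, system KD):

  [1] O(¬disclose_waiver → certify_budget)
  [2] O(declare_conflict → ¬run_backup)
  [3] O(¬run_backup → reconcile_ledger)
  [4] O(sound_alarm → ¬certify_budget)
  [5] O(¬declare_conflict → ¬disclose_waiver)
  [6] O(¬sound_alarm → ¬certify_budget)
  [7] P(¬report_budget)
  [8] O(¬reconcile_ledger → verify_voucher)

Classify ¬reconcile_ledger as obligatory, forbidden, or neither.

By case analysis on ¬sound_alarm: premise 6 gives O(¬sound_alarm → ¬certify_budget) and premise 4 gives O(sound_alarm → ¬certify_budget), so O(¬certify_budget) either way.
The contrapositive of premise 1 (O(¬disclose_waiver → certify_budget)) is O(¬certify_budget → disclose_waiver), and O(¬certify_budget) is already established, so O(disclose_waiver).
The contrapositive of premise 5 (O(¬declare_conflict → ¬disclose_waiver)) is O(disclose_waiver → declare_conflict), and O(disclose_waiver) is already established, so O(declare_conflict).
Applying K to premise 2 (O(declare_conflict → ¬run_backup)) and O(declare_conflict) yields O(¬run_backup).
Premise 3 is O(¬run_backup → reconcile_ledger); since O(¬run_backup), deontic closure gives O(reconcile_ledger).
Premises 7, 8 do not contribute to this derivation.
Thus O(reconcile_ledger), which is F(¬reconcile_ledger): ¬reconcile_ledger is forbidden.

Forbidden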